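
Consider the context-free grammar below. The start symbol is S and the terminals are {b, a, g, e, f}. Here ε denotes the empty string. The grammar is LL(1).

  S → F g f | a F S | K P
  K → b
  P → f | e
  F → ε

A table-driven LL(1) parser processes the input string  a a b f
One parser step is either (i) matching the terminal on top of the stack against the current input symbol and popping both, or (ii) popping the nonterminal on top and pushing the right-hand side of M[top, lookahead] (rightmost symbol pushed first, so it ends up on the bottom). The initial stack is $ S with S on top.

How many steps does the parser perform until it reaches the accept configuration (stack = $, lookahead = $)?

step 1: stack=$ S  input=a a b f $  — expand S → a F S
step 2: stack=$ S F a  input=a a b f $  — match a
step 3: stack=$ S F  input=a b f $  — expand F → ε
step 4: stack=$ S  input=a b f $  — expand S → a F S
step 5: stack=$ S F a  input=a b f $  — match a
step 6: stack=$ S F  input=b f $  — expand F → ε
step 7: stack=$ S  input=b f $  — expand S → K P
step 8: stack=$ P K  input=b f $  — expand K → b
step 9: stack=$ P b  input=b f $  — match b
step 10: stack=$ P  input=f $  — expand P → f
step 11: stack=$ f  input=f $  — match f
Accept reached after 11 steps.

11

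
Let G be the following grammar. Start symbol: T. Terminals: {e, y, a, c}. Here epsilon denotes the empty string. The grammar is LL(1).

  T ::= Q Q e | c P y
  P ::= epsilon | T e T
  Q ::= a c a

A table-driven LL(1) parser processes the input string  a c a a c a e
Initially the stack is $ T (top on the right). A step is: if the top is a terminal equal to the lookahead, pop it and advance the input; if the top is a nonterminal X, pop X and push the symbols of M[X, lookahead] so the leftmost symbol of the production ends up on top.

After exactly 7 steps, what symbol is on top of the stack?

step 1: stack=$ T  input=a c a a c a e $  — expand T ::= Q Q e
step 2: stack=$ e Q Q  input=a c a a c a e $  — expand Q ::= a c a
step 3: stack=$ e Q a c a  input=a c a a c a e $  — match a
step 4: stack=$ e Q a c  input=c a a c a e $  — match c
step 5: stack=$ e Q a  input=a a c a e $  — match a
step 6: stack=$ e Q  input=a c a e $  — expand Q ::= a c a
step 7: stack=$ e a c a  input=a c a e $  — match a
Stack after step 7: $ e a c (top = c).

c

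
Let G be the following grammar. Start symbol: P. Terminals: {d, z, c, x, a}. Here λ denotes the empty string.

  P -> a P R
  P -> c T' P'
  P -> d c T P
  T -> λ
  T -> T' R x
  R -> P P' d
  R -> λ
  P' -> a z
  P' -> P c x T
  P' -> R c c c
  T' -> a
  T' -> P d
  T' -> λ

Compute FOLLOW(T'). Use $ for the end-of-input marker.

FIRST(P): from P->a P R we get {a}; from P->c T' P' we get {c}; from P->d c T P we get {d}. So FIRST(P) = {a, c, d}.
FIRST(R): from R->P P' d we get {a, c, d}; from R->λ we get {λ}. So FIRST(R) = {λ, a, c, d}.
FIRST(T'): from T'->a we get {a}; from T'->P d we get {a, c, d}; from T'->λ we get {λ}. So FIRST(T') = {λ, a, c, d}.
FIRST(T): from T->λ we get {λ}; from T->T' R x we get {a, c, d, x}. So FIRST(T) = {λ, a, c, d, x}.
FIRST(P'): from P'->a z we get {a}; from P'->P c x T we get {a, c, d}; from P'->R c c c we get {a, c, d}. So FIRST(P') = {a, c, d}.
FOLLOW(P) includes $ since P is the start symbol.
FOLLOW(P): in P->a P R, P is followed by R with FIRST {λ, a, c, d}; in P->a P R, the suffix after P is nullable (adds nothing new); in P->d c T P, the suffix after P is empty (adds nothing new); in R->P P' d, P is followed by P' d with FIRST {a, c, d}; in P'->P c x T, P is followed by c x T with FIRST {c}; in T'->P d, P is followed by d with FIRST {d}. Thus FOLLOW(P) = {$, a, c, d}.
FOLLOW(R): in P->a P R, the suffix after R is empty, so FOLLOW(R) ⊇ FOLLOW(P) = {$, a, c, d}; in T->T' R x, R is followed by x with FIRST {x}; in P'->R c c c, R is followed by c c c with FIRST {c}. Thus FOLLOW(R) = {$, a, c, d, x}.
FOLLOW(P'): in P->c T' P', the suffix after P' is empty, so FOLLOW(P') ⊇ FOLLOW(P) = {$, a, c, d}; in R->P P' d, P' is followed by d with FIRST {d}. Thus FOLLOW(P') = {$, a, c, d}.
FOLLOW(T): in P->d c T P, T is followed by P with FIRST {a, c, d}; in P'->P c x T, the suffix after T is empty, so FOLLOW(T) ⊇ FOLLOW(P') = {$, a, c, d}. Thus FOLLOW(T) = {$, a, c, d}.
FOLLOW(T'): in P->c T' P', T' is followed by P' with FIRST {a, c, d}; in T->T' R x, T' is followed by R x with FIRST {a, c, d, x}. Thus FOLLOW(T') = {a, c, d, x}.

{a, c, d, x}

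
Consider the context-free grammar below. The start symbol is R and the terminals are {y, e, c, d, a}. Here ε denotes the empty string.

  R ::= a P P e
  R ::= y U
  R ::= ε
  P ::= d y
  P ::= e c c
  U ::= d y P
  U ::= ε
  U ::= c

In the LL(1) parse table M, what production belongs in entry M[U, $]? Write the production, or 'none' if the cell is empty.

FIRST(R): from R::=a P P e we get {a}; from R::=y U we get {y}; from R::=ε we get {ε}. So FIRST(R) = {ε, a, y}.
FIRST(P): from P::=d y we get {d}; from P::=e c c we get {e}. So FIRST(P) = {d, e}.
FIRST(U): from U::=d y P we get {d}; from U::=ε we get {ε}; from U::=c we get {c}. So FIRST(U) = {ε, c, d}.
FOLLOW(R) includes $ since R is the start symbol.
FOLLOW(R): R appears on no right-hand side. Thus FOLLOW(R) = {$}.
FOLLOW(U): in R::=y U, the suffix after U is empty, so FOLLOW(U) ⊇ FOLLOW(R) = {$}. Thus FOLLOW(U) = {$}.
For U ::= d y P: FIRST(d y P) = {d}, so it goes in M[U, t] for t ∈ {d}.
For U ::= ε: FIRST(ε) = {ε}, so it goes in M[U, t] for t ∈ {}; since ε ∈ FIRST, also for every t ∈ FOLLOW(U) = {$}.
For U ::= c: FIRST(c) = {c}, so it goes in M[U, t] for t ∈ {c}.

U ::= ε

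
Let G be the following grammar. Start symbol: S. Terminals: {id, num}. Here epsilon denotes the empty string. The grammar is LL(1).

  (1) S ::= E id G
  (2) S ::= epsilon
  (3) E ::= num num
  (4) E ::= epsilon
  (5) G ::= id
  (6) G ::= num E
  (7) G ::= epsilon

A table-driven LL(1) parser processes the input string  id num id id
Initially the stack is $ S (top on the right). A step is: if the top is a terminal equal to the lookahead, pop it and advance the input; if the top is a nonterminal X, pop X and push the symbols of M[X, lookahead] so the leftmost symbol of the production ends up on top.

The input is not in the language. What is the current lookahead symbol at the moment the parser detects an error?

id

     Stack     Input           Action
  1  $ S       id num id id $  expand S ::= E id G
  2  $ G id E  id num id id $  expand E ::= epsilon
  3  $ G id    id num id id $  match id
  4  $ G       num id id $     expand G ::= num E
  5  $ E num   num id id $     match num
  6  $ E       id id $         expand E ::= epsilon
  7  $         id id $         error: stack empty but input remains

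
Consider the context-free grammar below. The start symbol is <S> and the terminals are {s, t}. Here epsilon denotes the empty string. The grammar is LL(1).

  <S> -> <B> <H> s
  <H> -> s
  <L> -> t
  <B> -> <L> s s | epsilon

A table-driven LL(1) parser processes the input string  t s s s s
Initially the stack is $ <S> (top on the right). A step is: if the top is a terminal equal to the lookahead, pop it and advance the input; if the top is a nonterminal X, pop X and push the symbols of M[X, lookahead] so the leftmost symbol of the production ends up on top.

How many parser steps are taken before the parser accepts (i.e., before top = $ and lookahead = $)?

     Stack            Input        Action
  1  $ <S>            t s s s s $  expand <S> -> <B> <H> s
  2  $ s <H> <B>      t s s s s $  expand <B> -> <L> s s
  3  $ s <H> s s <L>  t s s s s $  expand <L> -> t
  4  $ s <H> s s t    t s s s s $  match t
  5  $ s <H> s s      s s s s $    match s
  6  $ s <H> s        s s s $      match s
  7  $ s <H>          s s $        expand <H> -> s
  8  $ s s            s s $        match s
  9  $ s              s $          match s
Accept reached after 9 steps.

9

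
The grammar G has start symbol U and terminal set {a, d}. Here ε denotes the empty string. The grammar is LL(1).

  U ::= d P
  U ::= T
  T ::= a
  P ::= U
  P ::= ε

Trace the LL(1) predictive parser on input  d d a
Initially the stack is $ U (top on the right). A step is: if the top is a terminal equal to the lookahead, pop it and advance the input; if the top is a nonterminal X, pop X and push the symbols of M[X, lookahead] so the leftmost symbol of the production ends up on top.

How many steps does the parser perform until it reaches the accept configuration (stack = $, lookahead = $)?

step 1: stack=$ U  input=d d a $  — expand U ::= d P
step 2: stack=$ P d  input=d d a $  — match d
step 3: stack=$ P  input=d a $  — expand P ::= U
step 4: stack=$ U  input=d a $  — expand U ::= d P
step 5: stack=$ P d  input=d a $  — match d
step 6: stack=$ P  input=a $  — expand P ::= U
step 7: stack=$ U  input=a $  — expand U ::= T
step 8: stack=$ T  input=a $  — expand T ::= a
step 9: stack=$ a  input=a $  — match a
Accept reached after 9 steps.

9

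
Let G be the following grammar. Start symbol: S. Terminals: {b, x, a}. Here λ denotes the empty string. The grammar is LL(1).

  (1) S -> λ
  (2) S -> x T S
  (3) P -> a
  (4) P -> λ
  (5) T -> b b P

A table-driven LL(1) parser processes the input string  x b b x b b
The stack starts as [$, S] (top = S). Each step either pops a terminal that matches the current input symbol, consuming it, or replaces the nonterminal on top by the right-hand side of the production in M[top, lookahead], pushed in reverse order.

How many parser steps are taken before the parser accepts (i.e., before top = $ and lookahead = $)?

      Stack      Input          Action
   1  $ S        x b b x b b $  expand S -> x T S
   2  $ S T x    x b b x b b $  match x
   3  $ S T      b b x b b $    expand T -> b b P
   4  $ S P b b  b b x b b $    match b
   5  $ S P b    b x b b $      match b
   6  $ S P      x b b $        expand P -> λ
   7  $ S        x b b $        expand S -> x T S
   8  $ S T x    x b b $        match x
   9  $ S T      b b $          expand T -> b b P
  10  $ S P b b  b b $          match b
  11  $ S P b    b $            match b
  12  $ S P      $              expand P -> λ
  13  $ S        $              expand S -> λ
Accept reached after 13 steps.

13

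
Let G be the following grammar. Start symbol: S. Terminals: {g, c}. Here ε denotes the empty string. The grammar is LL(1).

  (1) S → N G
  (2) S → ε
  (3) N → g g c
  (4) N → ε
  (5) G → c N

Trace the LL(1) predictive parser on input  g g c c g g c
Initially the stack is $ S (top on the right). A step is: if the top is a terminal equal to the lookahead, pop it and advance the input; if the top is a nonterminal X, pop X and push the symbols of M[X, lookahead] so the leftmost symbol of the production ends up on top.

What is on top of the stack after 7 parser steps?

N

step 1: stack=$ S  input=g g c c g g c $  — expand S → N G
step 2: stack=$ G N  input=g g c c g g c $  — expand N → g g c
step 3: stack=$ G c g g  input=g g c c g g c $  — match g
step 4: stack=$ G c g  input=g c c g g c $  — match g
step 5: stack=$ G c  input=c c g g c $  — match c
step 6: stack=$ G  input=c g g c $  — expand G → c N
step 7: stack=$ N c  input=c g g c $  — match c
Stack after step 7: $ N (top = N).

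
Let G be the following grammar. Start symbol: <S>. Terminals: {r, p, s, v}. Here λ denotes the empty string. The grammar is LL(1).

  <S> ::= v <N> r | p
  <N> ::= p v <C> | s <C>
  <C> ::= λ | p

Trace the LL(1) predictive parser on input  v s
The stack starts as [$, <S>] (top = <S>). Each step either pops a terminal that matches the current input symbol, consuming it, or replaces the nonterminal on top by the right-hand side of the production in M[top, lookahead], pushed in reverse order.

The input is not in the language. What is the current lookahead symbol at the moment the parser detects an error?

     Stack      Input  Action
  1  $ <S>      v s $  expand <S> ::= v <N> r
  2  $ r <N> v  v s $  match v
  3  $ r <N>    s $    expand <N> ::= s <C>
  4  $ r <C> s  s $    match s
  5  $ r <C>    $      error: M[<C>, $] is empty

$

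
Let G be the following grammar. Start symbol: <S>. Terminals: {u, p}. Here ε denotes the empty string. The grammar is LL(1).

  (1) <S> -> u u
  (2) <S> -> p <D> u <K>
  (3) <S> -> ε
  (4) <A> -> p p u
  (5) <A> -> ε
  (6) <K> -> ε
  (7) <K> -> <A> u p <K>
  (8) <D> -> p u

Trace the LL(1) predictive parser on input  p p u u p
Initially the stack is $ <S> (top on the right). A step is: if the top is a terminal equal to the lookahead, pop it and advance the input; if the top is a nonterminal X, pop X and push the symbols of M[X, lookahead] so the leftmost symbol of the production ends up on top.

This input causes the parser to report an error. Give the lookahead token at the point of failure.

$

      Stack            Input        Action
   1  $ <S>            p p u u p $  expand <S> -> p <D> u <K>
   2  $ <K> u <D> p    p p u u p $  match p
   3  $ <K> u <D>      p u u p $    expand <D> -> p u
   4  $ <K> u u p      p u u p $    match p
   5  $ <K> u u        u u p $      match u
   6  $ <K> u          u p $        match u
   7  $ <K>            p $          expand <K> -> <A> u p <K>
   8  $ <K> p u <A>    p $          expand <A> -> p p u
   9  $ <K> p u u p p  p $          match p
  10  $ <K> p u u p    $            error: top is terminal p but lookahead is $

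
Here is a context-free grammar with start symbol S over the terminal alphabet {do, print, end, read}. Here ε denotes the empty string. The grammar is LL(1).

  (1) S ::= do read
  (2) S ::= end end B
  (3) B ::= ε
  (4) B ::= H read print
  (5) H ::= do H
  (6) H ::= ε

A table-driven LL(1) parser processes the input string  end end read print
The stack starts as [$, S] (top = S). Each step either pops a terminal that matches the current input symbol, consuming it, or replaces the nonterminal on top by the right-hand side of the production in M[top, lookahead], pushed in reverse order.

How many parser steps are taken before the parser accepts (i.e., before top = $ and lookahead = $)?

7

     Stack           Input                 Action
  1  $ S             end end read print $  expand S ::= end end B
  2  $ B end end     end end read print $  match end
  3  $ B end         end read print $      match end
  4  $ B             read print $          expand B ::= H read print
  5  $ print read H  read print $          expand H ::= ε
  6  $ print read    read print $          match read
  7  $ print         print $               match print
Accept reached after 7 steps.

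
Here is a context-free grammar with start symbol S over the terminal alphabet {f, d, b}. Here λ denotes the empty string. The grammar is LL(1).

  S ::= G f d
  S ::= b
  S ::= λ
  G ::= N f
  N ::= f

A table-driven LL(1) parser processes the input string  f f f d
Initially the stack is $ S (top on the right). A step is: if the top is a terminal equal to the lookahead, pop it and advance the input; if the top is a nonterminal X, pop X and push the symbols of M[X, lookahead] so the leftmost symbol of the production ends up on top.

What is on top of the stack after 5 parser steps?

step 1: stack=$ S  input=f f f d $  — expand S ::= G f d
step 2: stack=$ d f G  input=f f f d $  — expand G ::= N f
step 3: stack=$ d f f N  input=f f f d $  — expand N ::= f
step 4: stack=$ d f f f  input=f f f d $  — match f
step 5: stack=$ d f f  input=f f d $  — match f
Stack after step 5: $ d f (top = f).

f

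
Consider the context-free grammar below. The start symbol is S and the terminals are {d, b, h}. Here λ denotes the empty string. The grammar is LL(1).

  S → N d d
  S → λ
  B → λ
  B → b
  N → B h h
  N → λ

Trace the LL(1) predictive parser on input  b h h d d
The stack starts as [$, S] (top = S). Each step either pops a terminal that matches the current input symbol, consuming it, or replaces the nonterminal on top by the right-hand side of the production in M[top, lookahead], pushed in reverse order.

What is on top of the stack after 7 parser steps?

     Stack        Input        Action
  1  $ S          b h h d d $  expand S → N d d
  2  $ d d N      b h h d d $  expand N → B h h
  3  $ d d h h B  b h h d d $  expand B → b
  4  $ d d h h b  b h h d d $  match b
  5  $ d d h h    h h d d $    match h
  6  $ d d h      h d d $      match h
  7  $ d d        d d $        match d
Stack after step 7: $ d (top = d).

d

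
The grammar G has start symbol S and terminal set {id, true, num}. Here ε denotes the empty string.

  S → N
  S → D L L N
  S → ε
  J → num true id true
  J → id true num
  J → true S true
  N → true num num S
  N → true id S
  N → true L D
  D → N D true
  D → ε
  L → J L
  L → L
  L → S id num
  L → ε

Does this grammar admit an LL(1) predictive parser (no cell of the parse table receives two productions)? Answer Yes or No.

No

FIRST(S) = {ε, id, num, true}
FIRST(J) = {id, num, true}
FIRST(N) = {true}
FIRST(D) = {ε, true}
FIRST(L) = {ε, id, num, true}
FOLLOW(S) = {$, id, true}
FOLLOW(J) = {$, id, num, true}
FOLLOW(N) = {$, id, true}
FOLLOW(D) = {$, id, num, true}
FOLLOW(L) = {$, id, num, true}
Cell M[D, true] receives both D → N D true and D → ε — the grammar is not LL(1).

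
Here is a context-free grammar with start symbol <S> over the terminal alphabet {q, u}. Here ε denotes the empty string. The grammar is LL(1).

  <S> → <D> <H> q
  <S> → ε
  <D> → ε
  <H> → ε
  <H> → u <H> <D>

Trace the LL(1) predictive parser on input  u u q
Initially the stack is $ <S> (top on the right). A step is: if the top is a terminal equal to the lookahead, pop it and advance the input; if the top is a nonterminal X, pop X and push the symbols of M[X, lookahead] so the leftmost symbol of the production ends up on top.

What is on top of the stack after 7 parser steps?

<D>

     Stack              Input    Action
  1  $ <S>              u u q $  expand <S> → <D> <H> q
  2  $ q <H> <D>        u u q $  expand <D> → ε
  3  $ q <H>            u u q $  expand <H> → u <H> <D>
  4  $ q <D> <H> u      u u q $  match u
  5  $ q <D> <H>        u q $    expand <H> → u <H> <D>
  6  $ q <D> <D> <H> u  u q $    match u
  7  $ q <D> <D> <H>    q $      expand <H> → ε
Stack after step 7: $ q <D> <D> (top = <D>).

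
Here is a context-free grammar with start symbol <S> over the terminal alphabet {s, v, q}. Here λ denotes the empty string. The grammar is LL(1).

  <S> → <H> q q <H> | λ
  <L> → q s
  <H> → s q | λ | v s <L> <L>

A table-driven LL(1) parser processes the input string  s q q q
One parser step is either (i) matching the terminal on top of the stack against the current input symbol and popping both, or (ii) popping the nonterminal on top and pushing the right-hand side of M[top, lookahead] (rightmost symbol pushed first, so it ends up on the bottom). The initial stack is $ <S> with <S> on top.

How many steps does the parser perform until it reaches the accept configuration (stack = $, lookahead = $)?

step 1: stack=$ <S>  input=s q q q $  — expand <S> → <H> q q <H>
step 2: stack=$ <H> q q <H>  input=s q q q $  — expand <H> → s q
step 3: stack=$ <H> q q q s  input=s q q q $  — match s
step 4: stack=$ <H> q q q  input=q q q $  — match q
step 5: stack=$ <H> q q  input=q q $  — match q
step 6: stack=$ <H> q  input=q $  — match q
step 7: stack=$ <H>  input=$  — expand <H> → λ
Accept reached after 7 steps.

7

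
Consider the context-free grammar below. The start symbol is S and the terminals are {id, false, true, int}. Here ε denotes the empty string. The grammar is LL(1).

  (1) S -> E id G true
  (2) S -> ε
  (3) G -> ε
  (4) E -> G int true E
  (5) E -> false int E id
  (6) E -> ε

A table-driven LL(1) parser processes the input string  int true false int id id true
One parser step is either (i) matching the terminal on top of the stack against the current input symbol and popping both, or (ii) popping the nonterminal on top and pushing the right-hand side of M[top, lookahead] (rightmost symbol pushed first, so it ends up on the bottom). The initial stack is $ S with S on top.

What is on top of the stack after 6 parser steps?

step 1: stack=$ S  input=int true false int id id true $  — expand S -> E id G true
step 2: stack=$ true G id E  input=int true false int id id true $  — expand E -> G int true E
step 3: stack=$ true G id E true int G  input=int true false int id id true $  — expand G -> ε
step 4: stack=$ true G id E true int  input=int true false int id id true $  — match int
step 5: stack=$ true G id E true  input=true false int id id true $  — match true
step 6: stack=$ true G id E  input=false int id id true $  — expand E -> false int E id
Stack after step 6: $ true G id id E int false (top = false).

false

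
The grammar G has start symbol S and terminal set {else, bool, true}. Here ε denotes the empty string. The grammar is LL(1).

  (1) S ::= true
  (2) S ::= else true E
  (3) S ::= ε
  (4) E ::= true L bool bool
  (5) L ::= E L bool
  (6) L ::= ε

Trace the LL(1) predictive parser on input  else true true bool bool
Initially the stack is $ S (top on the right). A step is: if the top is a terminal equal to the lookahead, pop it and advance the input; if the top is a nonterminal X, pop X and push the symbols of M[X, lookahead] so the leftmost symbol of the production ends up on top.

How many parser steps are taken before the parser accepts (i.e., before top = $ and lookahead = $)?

8

     Stack               Input                       Action
  1  $ S                 else true true bool bool $  expand S ::= else true E
  2  $ E true else       else true true bool bool $  match else
  3  $ E true            true true bool bool $       match true
  4  $ E                 true bool bool $            expand E ::= true L bool bool
  5  $ bool bool L true  true bool bool $            match true
  6  $ bool bool L       bool bool $                 expand L ::= ε
  7  $ bool bool         bool bool $                 match bool
  8  $ bool              bool $                      match bool
Accept reached after 8 steps.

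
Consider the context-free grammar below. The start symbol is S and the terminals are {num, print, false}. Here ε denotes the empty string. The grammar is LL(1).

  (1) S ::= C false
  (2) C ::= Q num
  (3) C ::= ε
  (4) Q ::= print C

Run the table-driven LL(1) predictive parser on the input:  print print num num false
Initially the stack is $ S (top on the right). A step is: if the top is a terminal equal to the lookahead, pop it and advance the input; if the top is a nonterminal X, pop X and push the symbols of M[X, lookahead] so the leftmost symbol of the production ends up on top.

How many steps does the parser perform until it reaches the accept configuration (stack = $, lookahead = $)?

step 1: stack=$ S  input=print print num num false $  — expand S ::= C false
step 2: stack=$ false C  input=print print num num false $  — expand C ::= Q num
step 3: stack=$ false num Q  input=print print num num false $  — expand Q ::= print C
step 4: stack=$ false num C print  input=print print num num false $  — match print
step 5: stack=$ false num C  input=print num num false $  — expand C ::= Q num
step 6: stack=$ false num num Q  input=print num num false $  — expand Q ::= print C
step 7: stack=$ false num num C print  input=print num num false $  — match print
step 8: stack=$ false num num C  input=num num false $  — expand C ::= ε
step 9: stack=$ false num num  input=num num false $  — match num
step 10: stack=$ false num  input=num false $  — match num
step 11: stack=$ false  input=false $  — match false
Accept reached after 11 steps.

11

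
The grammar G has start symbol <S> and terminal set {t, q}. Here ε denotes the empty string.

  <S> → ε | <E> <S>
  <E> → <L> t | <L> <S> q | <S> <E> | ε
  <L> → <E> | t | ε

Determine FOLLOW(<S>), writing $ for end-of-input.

{$, q, t}

FIRST(<S>) = {ε, q, t}  (via <E> <S>)
FIRST(<E>) = {ε, q, t}  (via <L> t, <L> <S> q, <S> <E>)
FIRST(<L>) = {ε, q, t}  (via <E>)
FOLLOW(<S>) includes $ since <S> is the start symbol.
FOLLOW(<L>): in <E>→<L> t, <L> is followed by t with FIRST {t}; in <E>→<L> <S> q, <L> is followed by <S> q with FIRST {q, t}. Thus FOLLOW(<L>) = {q, t}.
FOLLOW(<S>): in <S>→<E> <S>, the suffix after <S> is empty (adds nothing new); in <E>→<L> <S> q, <S> is followed by q with FIRST {q}; in <E>→<S> <E>, <S> is followed by <E> with FIRST {ε, q, t}; in <E>→<S> <E>, the suffix after <S> is nullable, so FOLLOW(<S>) ⊇ FOLLOW(<E>) = {$, q, t}. Thus FOLLOW(<S>) = {$, q, t}.
FOLLOW(<E>): in <S>→<E> <S>, <E> is followed by <S> with FIRST {ε, q, t}; in <S>→<E> <S>, the suffix after <E> is nullable, so FOLLOW(<E>) ⊇ FOLLOW(<S>) = {$, q, t}; in <E>→<S> <E>, the suffix after <E> is empty (adds nothing new); in <L>→<E>, the suffix after <E> is empty, so FOLLOW(<E>) ⊇ FOLLOW(<L>) = {q, t}. Thus FOLLOW(<E>) = {$, q, t}.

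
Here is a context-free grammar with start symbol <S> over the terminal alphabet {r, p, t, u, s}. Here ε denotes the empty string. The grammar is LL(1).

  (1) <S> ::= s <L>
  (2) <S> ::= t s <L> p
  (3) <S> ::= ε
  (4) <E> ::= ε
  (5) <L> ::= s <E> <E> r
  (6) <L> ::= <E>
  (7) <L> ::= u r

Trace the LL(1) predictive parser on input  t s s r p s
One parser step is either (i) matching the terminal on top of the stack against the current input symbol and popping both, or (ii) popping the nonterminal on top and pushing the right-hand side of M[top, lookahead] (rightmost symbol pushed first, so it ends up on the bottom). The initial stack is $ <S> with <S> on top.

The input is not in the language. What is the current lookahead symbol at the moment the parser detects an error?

      Stack            Input          Action
   1  $ <S>            t s s r p s $  expand <S> ::= t s <L> p
   2  $ p <L> s t      t s s r p s $  match t
   3  $ p <L> s        s s r p s $    match s
   4  $ p <L>          s r p s $      expand <L> ::= s <E> <E> r
   5  $ p r <E> <E> s  s r p s $      match s
   6  $ p r <E> <E>    r p s $        expand <E> ::= ε
   7  $ p r <E>        r p s $        expand <E> ::= ε
   8  $ p r            r p s $        match r
   9  $ p              p s $          match p
  10  $                s $            error: stack empty but input remains

s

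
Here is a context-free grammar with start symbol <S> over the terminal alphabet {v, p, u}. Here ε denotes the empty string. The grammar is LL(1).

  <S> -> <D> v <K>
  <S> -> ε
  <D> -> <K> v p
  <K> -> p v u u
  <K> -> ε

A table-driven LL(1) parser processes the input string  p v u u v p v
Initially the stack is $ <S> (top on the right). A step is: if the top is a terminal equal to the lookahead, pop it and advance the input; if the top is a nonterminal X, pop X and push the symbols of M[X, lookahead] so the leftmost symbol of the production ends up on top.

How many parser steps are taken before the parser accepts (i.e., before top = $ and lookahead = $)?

11

      Stack                Input            Action
   1  $ <S>                p v u u v p v $  expand <S> -> <D> v <K>
   2  $ <K> v <D>          p v u u v p v $  expand <D> -> <K> v p
   3  $ <K> v p v <K>      p v u u v p v $  expand <K> -> p v u u
   4  $ <K> v p v u u v p  p v u u v p v $  match p
   5  $ <K> v p v u u v    v u u v p v $    match v
   6  $ <K> v p v u u      u u v p v $      match u
   7  $ <K> v p v u        u v p v $        match u
   8  $ <K> v p v          v p v $          match v
   9  $ <K> v p            p v $            match p
  10  $ <K> v              v $              match v
  11  $ <K>                $                expand <K> -> ε
Accept reached after 11 steps.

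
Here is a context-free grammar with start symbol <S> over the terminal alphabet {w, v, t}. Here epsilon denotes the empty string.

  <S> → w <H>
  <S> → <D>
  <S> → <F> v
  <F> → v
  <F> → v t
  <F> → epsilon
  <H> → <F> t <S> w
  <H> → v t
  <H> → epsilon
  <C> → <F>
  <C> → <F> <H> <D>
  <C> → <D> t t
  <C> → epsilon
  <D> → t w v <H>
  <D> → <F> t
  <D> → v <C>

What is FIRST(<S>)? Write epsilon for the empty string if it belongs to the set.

{t, v, w}

FIRST(<F>) = {epsilon, v}
FIRST(<H>) = {epsilon, t, v}  (via <F> t <S> w)
FIRST(<D>) = {t, v}  (via <F> t)
FIRST(<S>) = {t, v, w}  (via <D>, <F> v)
FIRST(<C>) = {epsilon, t, v}  (via <F>, <F> <H> <D>, <D> t t)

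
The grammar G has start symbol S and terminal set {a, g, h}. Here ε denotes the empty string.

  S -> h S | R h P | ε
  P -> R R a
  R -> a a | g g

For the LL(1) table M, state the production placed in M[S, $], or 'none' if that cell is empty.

FIRST(R): from R->a a we get {a}; from R->g g we get {g}. So FIRST(R) = {a, g}.
FIRST(S): from S->h S we get {h}; from S->R h P we get {a, g}; from S->ε we get {ε}. So FIRST(S) = {ε, a, g, h}.
FIRST(P): from P->R R a we get {a, g}. So FIRST(P) = {a, g}.
FOLLOW(S) includes $ since S is the start symbol.
FOLLOW(S): in S->h S, the suffix after S is empty (adds nothing new). Thus FOLLOW(S) = {$}.
For S -> h S: FIRST(h S) = {h}, so it goes in M[S, t] for t ∈ {h}.
For S -> R h P: FIRST(R h P) = {a, g}, so it goes in M[S, t] for t ∈ {a, g}.
For S -> ε: FIRST(ε) = {ε}, so it goes in M[S, t] for t ∈ {}; since ε ∈ FIRST, also for every t ∈ FOLLOW(S) = {$}.

S -> ε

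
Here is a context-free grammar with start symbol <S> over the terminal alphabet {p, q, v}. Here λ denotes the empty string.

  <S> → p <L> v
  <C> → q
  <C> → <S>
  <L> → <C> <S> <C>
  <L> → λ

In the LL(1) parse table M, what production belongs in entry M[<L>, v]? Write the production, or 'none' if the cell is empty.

FIRST(<S>) = {p}
FIRST(<C>) = {p, q}  (via <S>)
FIRST(<L>) = {λ, p, q}  (via <C> <S> <C>)
FOLLOW(<S>) includes $ since <S> is the start symbol.
FOLLOW(<L>): in <S>→p <L> v, <L> is followed by v with FIRST {v}. Thus FOLLOW(<L>) = {v}.
For <L> → <C> <S> <C>: FIRST(<C> <S> <C>) = {p, q}, so it goes in M[<L>, t] for t ∈ {p, q}.
For <L> → λ: FIRST(λ) = {λ}, so it goes in M[<L>, t] for t ∈ {}; since λ ∈ FIRST, also for every t ∈ FOLLOW(<L>) = {v}.

<L> → λ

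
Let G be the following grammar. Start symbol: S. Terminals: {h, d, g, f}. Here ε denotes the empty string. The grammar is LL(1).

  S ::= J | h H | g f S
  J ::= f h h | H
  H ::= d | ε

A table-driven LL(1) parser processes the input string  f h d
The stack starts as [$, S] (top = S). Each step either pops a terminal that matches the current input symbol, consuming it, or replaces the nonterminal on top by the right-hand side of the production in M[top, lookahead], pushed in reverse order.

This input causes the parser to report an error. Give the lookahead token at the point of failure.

d

step 1: stack=$ S  input=f h d $  — expand S ::= J
step 2: stack=$ J  input=f h d $  — expand J ::= f h h
step 3: stack=$ h h f  input=f h d $  — match f
step 4: stack=$ h h  input=h d $  — match h
step 5: stack=$ h  input=d $  — error: top is terminal h but lookahead is d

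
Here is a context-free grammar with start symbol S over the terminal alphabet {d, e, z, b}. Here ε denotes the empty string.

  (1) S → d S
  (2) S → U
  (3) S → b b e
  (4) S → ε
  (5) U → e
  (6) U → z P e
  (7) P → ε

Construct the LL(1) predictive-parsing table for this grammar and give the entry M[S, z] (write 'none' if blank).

S → U

FIRST(U): from U→e we get {e}; from U→z P e we get {z}. So FIRST(U) = {e, z}.
FIRST(P): from P→ε we get {ε}. So FIRST(P) = {ε}.
FIRST(S): from S→d S we get {d}; from S→U we get {e, z}; from S→b b e we get {b}; from S→ε we get {ε}. So FIRST(S) = {ε, b, d, e, z}.
FOLLOW(S) includes $ since S is the start symbol.
FOLLOW(S): in S→d S, the suffix after S is empty (adds nothing new). Thus FOLLOW(S) = {$}.
For S → d S: FIRST(d S) = {d}, so it goes in M[S, t] for t ∈ {d}.
For S → U: FIRST(U) = {e, z}, so it goes in M[S, t] for t ∈ {e, z}.
For S → b b e: FIRST(b b e) = {b}, so it goes in M[S, t] for t ∈ {b}.
For S → ε: FIRST(ε) = {ε}, so it goes in M[S, t] for t ∈ {}; since ε ∈ FIRST, also for every t ∈ FOLLOW(S) = {$}.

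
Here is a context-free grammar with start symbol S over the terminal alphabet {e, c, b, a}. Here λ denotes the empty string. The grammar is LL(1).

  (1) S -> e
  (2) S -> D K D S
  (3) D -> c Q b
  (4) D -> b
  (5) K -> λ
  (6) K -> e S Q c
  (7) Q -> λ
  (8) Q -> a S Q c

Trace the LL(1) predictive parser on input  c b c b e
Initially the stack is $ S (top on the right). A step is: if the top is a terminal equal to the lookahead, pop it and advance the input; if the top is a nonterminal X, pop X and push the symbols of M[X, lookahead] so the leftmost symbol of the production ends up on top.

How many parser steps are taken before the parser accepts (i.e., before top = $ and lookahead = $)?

12

      Stack          Input        Action
   1  $ S            c b c b e $  expand S -> D K D S
   2  $ S D K D      c b c b e $  expand D -> c Q b
   3  $ S D K b Q c  c b c b e $  match c
   4  $ S D K b Q    b c b e $    expand Q -> λ
   5  $ S D K b      b c b e $    match b
   6  $ S D K        c b e $      expand K -> λ
   7  $ S D          c b e $      expand D -> c Q b
   8  $ S b Q c      c b e $      match c
   9  $ S b Q        b e $        expand Q -> λ
  10  $ S b          b e $        match b
  11  $ S            e $          expand S -> e
  12  $ e            e $          match e
Accept reached after 12 steps.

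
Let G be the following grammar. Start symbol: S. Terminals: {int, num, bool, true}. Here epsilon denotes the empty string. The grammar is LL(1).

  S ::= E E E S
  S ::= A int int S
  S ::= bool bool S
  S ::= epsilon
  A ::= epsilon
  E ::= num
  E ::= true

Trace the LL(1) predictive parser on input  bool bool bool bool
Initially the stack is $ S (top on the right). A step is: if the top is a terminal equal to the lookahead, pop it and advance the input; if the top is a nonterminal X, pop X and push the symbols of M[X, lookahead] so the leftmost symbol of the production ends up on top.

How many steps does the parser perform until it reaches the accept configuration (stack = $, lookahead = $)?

     Stack          Input                  Action
  1  $ S            bool bool bool bool $  expand S ::= bool bool S
  2  $ S bool bool  bool bool bool bool $  match bool
  3  $ S bool       bool bool bool $       match bool
  4  $ S            bool bool $            expand S ::= bool bool S
  5  $ S bool bool  bool bool $            match bool
  6  $ S bool       bool $                 match bool
  7  $ S            $                      expand S ::= epsilon
Accept reached after 7 steps.

7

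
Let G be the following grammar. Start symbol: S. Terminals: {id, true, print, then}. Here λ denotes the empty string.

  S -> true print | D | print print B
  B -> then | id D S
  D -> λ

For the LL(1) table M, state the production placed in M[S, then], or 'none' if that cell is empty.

FIRST(B) = {id, then}
FIRST(D) = {λ}
FIRST(S) = {λ, print, true}  (via D)
FOLLOW(S) includes $ since S is the start symbol.
FOLLOW(S): in B->id D S, the suffix after S is empty, so FOLLOW(S) ⊇ FOLLOW(B) = {$}. Thus FOLLOW(S) = {$}.
FOLLOW(B): in S->print print B, the suffix after B is empty, so FOLLOW(B) ⊇ FOLLOW(S) = {$}. Thus FOLLOW(B) = {$}.
For S -> true print: FIRST(true print) = {true}, so it goes in M[S, t] for t ∈ {true}.
For S -> D: FIRST(D) = {λ}, so it goes in M[S, t] for t ∈ {}; since λ ∈ FIRST, also for every t ∈ FOLLOW(S) = {$}.
For S -> print print B: FIRST(print print B) = {print}, so it goes in M[S, t] for t ∈ {print}.
None of these place a production in M[S, then].

none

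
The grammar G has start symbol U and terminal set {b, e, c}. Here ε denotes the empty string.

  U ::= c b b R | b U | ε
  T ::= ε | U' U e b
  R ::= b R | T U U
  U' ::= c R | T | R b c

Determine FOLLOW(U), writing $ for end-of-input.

FIRST(U) = {ε, b, c}
FIRST(T) = {ε, b, c, e}  (via U' U e b)
FIRST(R) = {ε, b, c, e}  (via T U U)
FIRST(U') = {ε, b, c, e}  (via T, R b c)
FOLLOW(U) includes $ since U is the start symbol.
FOLLOW(U'): in T::=U' U e b, U' is followed by U e b with FIRST {b, c, e}. Thus FOLLOW(U') = {b, c, e}.
FOLLOW(U): in U::=b U, the suffix after U is empty (adds nothing new); in T::=U' U e b, U is followed by e b with FIRST {e}; in R::=T U U (occurrence 1), U is followed by U with FIRST {ε, b, c}; in R::=T U U (occurrence 1), the suffix after U is nullable, so FOLLOW(U) ⊇ FOLLOW(R) = {$, b, c, e}; in R::=T U U (occurrence 2), the suffix after U is empty, so FOLLOW(U) ⊇ FOLLOW(R) = {$, b, c, e}. Thus FOLLOW(U) = {$, b, c, e}.
FOLLOW(R): in U::=c b b R, the suffix after R is empty, so FOLLOW(R) ⊇ FOLLOW(U) = {$, b, c, e}; in R::=b R, the suffix after R is empty (adds nothing new); in U'::=c R, the suffix after R is empty, so FOLLOW(R) ⊇ FOLLOW(U') = {b, c, e}; in U'::=R b c, R is followed by b c with FIRST {b}. Thus FOLLOW(R) = {$, b, c, e}.
FOLLOW(T): in R::=T U U, T is followed by U U with FIRST {ε, b, c}; in R::=T U U, the suffix after T is nullable, so FOLLOW(T) ⊇ FOLLOW(R) = {$, b, c, e}; in U'::=T, the suffix after T is empty, so FOLLOW(T) ⊇ FOLLOW(U') = {b, c, e}. Thus FOLLOW(T) = {$, b, c, e}.

{$, b, c, e}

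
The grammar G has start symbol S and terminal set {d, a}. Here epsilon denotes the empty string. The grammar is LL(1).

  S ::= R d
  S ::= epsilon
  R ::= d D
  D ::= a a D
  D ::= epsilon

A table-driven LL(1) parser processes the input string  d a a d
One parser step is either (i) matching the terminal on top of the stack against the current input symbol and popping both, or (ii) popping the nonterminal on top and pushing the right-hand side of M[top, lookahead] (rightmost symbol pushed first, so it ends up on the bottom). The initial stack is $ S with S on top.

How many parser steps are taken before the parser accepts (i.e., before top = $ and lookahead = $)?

     Stack      Input      Action
  1  $ S        d a a d $  expand S ::= R d
  2  $ d R      d a a d $  expand R ::= d D
  3  $ d D d    d a a d $  match d
  4  $ d D      a a d $    expand D ::= a a D
  5  $ d D a a  a a d $    match a
  6  $ d D a    a d $      match a
  7  $ d D      d $        expand D ::= epsilon
  8  $ d        d $        match d
Accept reached after 8 steps.

8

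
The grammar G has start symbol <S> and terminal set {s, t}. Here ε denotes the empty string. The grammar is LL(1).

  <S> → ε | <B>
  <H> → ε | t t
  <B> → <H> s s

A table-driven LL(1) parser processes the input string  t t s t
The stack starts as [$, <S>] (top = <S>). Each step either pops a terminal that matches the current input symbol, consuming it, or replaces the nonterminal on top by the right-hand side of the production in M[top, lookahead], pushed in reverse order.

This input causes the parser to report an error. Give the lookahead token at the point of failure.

t

step 1: stack=$ <S>  input=t t s t $  — expand <S> → <B>
step 2: stack=$ <B>  input=t t s t $  — expand <B> → <H> s s
step 3: stack=$ s s <H>  input=t t s t $  — expand <H> → t t
step 4: stack=$ s s t t  input=t t s t $  — match t
step 5: stack=$ s s t  input=t s t $  — match t
step 6: stack=$ s s  input=s t $  — match s
step 7: stack=$ s  input=t $  — error: top is terminal s but lookahead is t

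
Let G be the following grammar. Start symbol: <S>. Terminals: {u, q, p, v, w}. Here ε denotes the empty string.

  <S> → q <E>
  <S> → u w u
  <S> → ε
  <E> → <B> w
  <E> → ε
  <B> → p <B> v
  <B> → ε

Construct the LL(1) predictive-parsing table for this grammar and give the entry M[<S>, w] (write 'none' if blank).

none

FIRST(<S>): from <S>→q <E> we get {q}; from <S>→u w u we get {u}; from <S>→ε we get {ε}. So FIRST(<S>) = {ε, q, u}.
FIRST(<B>): from <B>→p <B> v we get {p}; from <B>→ε we get {ε}. So FIRST(<B>) = {ε, p}.
FIRST(<E>): from <E>→<B> w we get {p, w}; from <E>→ε we get {ε}. So FIRST(<E>) = {ε, p, w}.
FOLLOW(<S>) includes $ since <S> is the start symbol.
FOLLOW(<S>): <S> appears on no right-hand side. Thus FOLLOW(<S>) = {$}.
For <S> → q <E>: FIRST(q <E>) = {q}, so it goes in M[<S>, t] for t ∈ {q}.
For <S> → u w u: FIRST(u w u) = {u}, so it goes in M[<S>, t] for t ∈ {u}.
For <S> → ε: FIRST(ε) = {ε}, so it goes in M[<S>, t] for t ∈ {}; since ε ∈ FIRST, also for every t ∈ FOLLOW(<S>) = {$}.
None of these place a production in M[<S>, w].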